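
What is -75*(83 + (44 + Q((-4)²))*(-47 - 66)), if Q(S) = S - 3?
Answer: 476850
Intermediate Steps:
Q(S) = -3 + S
-75*(83 + (44 + Q((-4)²))*(-47 - 66)) = -75*(83 + (44 + (-3 + (-4)²))*(-47 - 66)) = -75*(83 + (44 + (-3 + 16))*(-113)) = -75*(83 + (44 + 13)*(-113)) = -75*(83 + 57*(-113)) = -75*(83 - 6441) = -75*(-6358) = 476850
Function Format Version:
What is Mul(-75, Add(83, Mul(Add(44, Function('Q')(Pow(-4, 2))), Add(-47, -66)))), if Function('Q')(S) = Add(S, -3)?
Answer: 476850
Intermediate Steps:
Function('Q')(S) = Add(-3, S)
Mul(-75, Add(83, Mul(Add(44, Function('Q')(Pow(-4, 2))), Add(-47, -66)))) = Mul(-75, Add(83, Mul(Add(44, Add(-3, Pow(-4, 2))), Add(-47, -66)))) = Mul(-75, Add(83, Mul(Add(44, Add(-3, 16)), -113))) = Mul(-75, Add(83, Mul(Add(44, 13), -113))) = Mul(-75, Add(83, Mul(57, -113))) = Mul(-75, Add(83, -6441)) = Mul(-75, -6358) = 476850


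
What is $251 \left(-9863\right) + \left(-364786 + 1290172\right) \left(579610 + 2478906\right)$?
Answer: $2830305411563$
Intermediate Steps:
$251 \left(-9863\right) + \left(-364786 + 1290172\right) \left(579610 + 2478906\right) = -2475613 + 925386 \cdot 3058516 = -2475613 + 2830307887176 = 2830305411563$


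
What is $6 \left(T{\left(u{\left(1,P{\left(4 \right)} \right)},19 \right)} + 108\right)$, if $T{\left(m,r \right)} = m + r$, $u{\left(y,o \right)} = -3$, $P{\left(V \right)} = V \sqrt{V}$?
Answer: $744$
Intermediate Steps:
$P{\left(V \right)} = V^{\frac{3}{2}}$
$6 \left(T{\left(u{\left(1,P{\left(4 \right)} \right)},19 \right)} + 108\right) = 6 \left(\left(-3 + 19\right) + 108\right) = 6 \left(16 + 108\right) = 6 \cdot 124 = 744$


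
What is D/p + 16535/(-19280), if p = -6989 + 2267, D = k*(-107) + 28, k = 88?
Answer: 10292237/9104016 ≈ 1.1305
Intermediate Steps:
D = -9388 (D = 88*(-107) + 28 = -9416 + 28 = -9388)
p = -4722
D/p + 16535/(-19280) = -9388/(-4722) + 16535/(-19280) = -9388*(-1/4722) + 16535*(-1/19280) = 4694/2361 - 3307/3856 = 10292237/9104016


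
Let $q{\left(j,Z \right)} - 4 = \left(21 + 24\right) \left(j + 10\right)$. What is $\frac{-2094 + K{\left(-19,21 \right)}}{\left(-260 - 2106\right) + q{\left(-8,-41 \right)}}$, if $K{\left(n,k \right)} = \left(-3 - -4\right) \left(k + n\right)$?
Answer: $\frac{523}{568} \approx 0.92077$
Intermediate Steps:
$q{\left(j,Z \right)} = 454 + 45 j$ ($q{\left(j,Z \right)} = 4 + \left(21 + 24\right) \left(j + 10\right) = 4 + 45 \left(10 + j\right) = 4 + \left(450 + 45 j\right) = 454 + 45 j$)
$K{\left(n,k \right)} = k + n$ ($K{\left(n,k \right)} = \left(-3 + 4\right) \left(k + n\right) = 1 \left(k + n\right) = k + n$)
$\frac{-2094 + K{\left(-19,21 \right)}}{\left(-260 - 2106\right) + q{\left(-8,-41 \right)}} = \frac{-2094 + \left(21 - 19\right)}{\left(-260 - 2106\right) + \left(454 + 45 \left(-8\right)\right)} = \frac{-2094 + 2}{-2366 + \left(454 - 360\right)} = - \frac{2092}{-2366 + 94} = - \frac{2092}{-2272} = \left(-2092\right) \left(- \frac{1}{2272}\right) = \frac{523}{568}$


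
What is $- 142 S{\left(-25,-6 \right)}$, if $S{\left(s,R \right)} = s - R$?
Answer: $2698$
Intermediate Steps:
$- 142 S{\left(-25,-6 \right)} = - 142 \left(-25 - -6\right) = - 142 \left(-25 + 6\right) = \left(-142\right) \left(-19\right) = 2698$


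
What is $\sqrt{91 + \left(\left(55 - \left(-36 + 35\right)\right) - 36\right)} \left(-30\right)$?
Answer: $- 30 \sqrt{111} \approx -316.07$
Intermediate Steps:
$\sqrt{91 + \left(\left(55 - \left(-36 + 35\right)\right) - 36\right)} \left(-30\right) = \sqrt{91 + \left(\left(55 - -1\right) - 36\right)} \left(-30\right) = \sqrt{91 + \left(\left(55 + 1\right) - 36\right)} \left(-30\right) = \sqrt{91 + \left(56 - 36\right)} \left(-30\right) = \sqrt{91 + 20} \left(-30\right) = \sqrt{111} \left(-30\right) = - 30 \sqrt{111}$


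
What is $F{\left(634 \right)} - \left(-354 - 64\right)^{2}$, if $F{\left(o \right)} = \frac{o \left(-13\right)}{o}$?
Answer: $-174737$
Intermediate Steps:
$F{\left(o \right)} = -13$ ($F{\left(o \right)} = \frac{\left(-13\right) o}{o} = -13$)
$F{\left(634 \right)} - \left(-354 - 64\right)^{2} = -13 - \left(-354 - 64\right)^{2} = -13 - \left(-418\right)^{2} = -13 - 174724 = -174737$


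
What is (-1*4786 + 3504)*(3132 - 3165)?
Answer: 42306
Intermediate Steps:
(-1*4786 + 3504)*(3132 - 3165) = (-4786 + 3504)*(-33) = -1282*(-33) = 42306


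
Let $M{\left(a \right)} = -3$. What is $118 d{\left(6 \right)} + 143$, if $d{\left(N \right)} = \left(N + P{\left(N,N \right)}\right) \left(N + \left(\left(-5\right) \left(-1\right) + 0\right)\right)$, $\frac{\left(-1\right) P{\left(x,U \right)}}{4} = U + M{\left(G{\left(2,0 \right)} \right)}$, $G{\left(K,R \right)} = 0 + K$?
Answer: $-7645$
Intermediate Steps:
$G{\left(K,R \right)} = K$
$P{\left(x,U \right)} = 12 - 4 U$ ($P{\left(x,U \right)} = - 4 \left(U - 3\right) = - 4 \left(-3 + U\right) = 12 - 4 U$)
$d{\left(N \right)} = \left(5 + N\right) \left(12 - 3 N\right)$ ($d{\left(N \right)} = \left(N - \left(-12 + 4 N\right)\right) \left(N + \left(\left(-5\right) \left(-1\right) + 0\right)\right) = \left(12 - 3 N\right) \left(N + \left(5 + 0\right)\right) = \left(12 - 3 N\right) \left(N + 5\right) = \left(12 - 3 N\right) \left(5 + N\right) = \left(5 + N\right) \left(12 - 3 N\right)$)
$118 d{\left(6 \right)} + 143 = 118 \left(60 - 18 - 3 \cdot 6^{2}\right) + 143 = 118 \left(60 - 18 - 108\right) + 143 = 118 \left(-66\right) + 143 = -7788 + 143 = -7645$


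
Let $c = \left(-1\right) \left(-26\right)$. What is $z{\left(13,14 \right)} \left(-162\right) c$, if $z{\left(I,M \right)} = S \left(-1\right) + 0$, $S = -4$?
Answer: $-16848$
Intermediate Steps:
$z{\left(I,M \right)} = 4$ ($z{\left(I,M \right)} = \left(-4\right) \left(-1\right) + 0 = 4 + 0 = 4$)
$c = 26$
$z{\left(13,14 \right)} \left(-162\right) c = 4 \left(-162\right) 26 = \left(-648\right) 26 = -16848$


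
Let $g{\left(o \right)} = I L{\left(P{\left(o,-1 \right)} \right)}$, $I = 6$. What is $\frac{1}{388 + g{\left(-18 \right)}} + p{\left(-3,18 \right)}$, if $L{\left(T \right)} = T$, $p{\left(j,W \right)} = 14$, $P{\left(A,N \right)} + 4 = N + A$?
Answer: $\frac{3501}{250} \approx 14.004$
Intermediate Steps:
$P{\left(A,N \right)} = -4 + A + N$ ($P{\left(A,N \right)} = -4 + \left(N + A\right) = -4 + \left(A + N\right) = -4 + A + N$)
$g{\left(o \right)} = -30 + 6 o$ ($g{\left(o \right)} = 6 \left(-4 + o - 1\right) = 6 \left(-5 + o\right) = -30 + 6 o$)
$\frac{1}{388 + g{\left(-18 \right)}} + p{\left(-3,18 \right)} = \frac{1}{388 + \left(-30 + 6 \left(-18\right)\right)} + 14 = \frac{1}{388 - 138} + 14 = \frac{1}{250} + 14 = \frac{3501}{250}$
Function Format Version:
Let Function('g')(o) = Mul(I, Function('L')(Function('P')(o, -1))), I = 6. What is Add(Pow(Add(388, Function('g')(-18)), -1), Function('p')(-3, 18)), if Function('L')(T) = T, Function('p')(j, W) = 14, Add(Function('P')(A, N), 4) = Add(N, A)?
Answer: Rational(3501, 250) ≈ 14.004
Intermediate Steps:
Function('P')(A, N) = Add(-4, A, N) (Function('P')(A, N) = Add(-4, Add(N, A)) = Add(-4, Add(A, N)) = Add(-4, A, N))
Function('g')(o) = Add(-30, Mul(6, o)) (Function('g')(o) = Mul(6, Add(-4, o, -1)) = Mul(6, Add(-5, o)) = Add(-30, Mul(6, o)))
Add(Pow(Add(388, Function('g')(-18)), -1), Function('p')(-3, 18)) = Add(Pow(Add(388, Add(-30, Mul(6, -18))), -1), 14) = Add(Pow(Add(388, Add(-30, -108)), -1), 14) = Add(Pow(Add(388, -138), -1), 14) = Add(Pow(250, -1), 14) = Add(Rational(1, 250), 14) = Rational(3501, 250)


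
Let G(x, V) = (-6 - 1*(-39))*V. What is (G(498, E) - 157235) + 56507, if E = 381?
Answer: -88155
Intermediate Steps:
G(x, V) = 33*V (G(x, V) = (-6 + 39)*V = 33*V)
(G(498, E) - 157235) + 56507 = (33*381 - 157235) + 56507 = (12573 - 157235) + 56507 = -144662 + 56507 = -88155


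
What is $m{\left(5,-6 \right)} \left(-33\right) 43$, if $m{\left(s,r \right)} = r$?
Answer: $8514$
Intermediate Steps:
$m{\left(5,-6 \right)} \left(-33\right) 43 = \left(-6\right) \left(-33\right) 43 = 198 \cdot 43 = 8514$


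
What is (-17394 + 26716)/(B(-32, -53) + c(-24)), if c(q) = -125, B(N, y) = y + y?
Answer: -9322/231 ≈ -40.355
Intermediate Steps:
B(N, y) = 2*y
(-17394 + 26716)/(B(-32, -53) + c(-24)) = (-17394 + 26716)/(2*(-53) - 125) = 9322/(-106 - 125) = 9322/(-231) = 9322*(-1/231) = -9322/231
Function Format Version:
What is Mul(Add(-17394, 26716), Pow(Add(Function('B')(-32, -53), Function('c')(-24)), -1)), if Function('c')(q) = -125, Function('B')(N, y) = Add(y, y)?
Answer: Rational(-9322, 231) ≈ -40.355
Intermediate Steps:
Function('B')(N, y) = Mul(2, y)
Mul(Add(-17394, 26716), Pow(Add(Function('B')(-32, -53), Function('c')(-24)), -1)) = Mul(Add(-17394, 26716), Pow(Add(Mul(2, -53), -125), -1)) = Mul(9322, Pow(Add(-106, -125), -1)) = Mul(9322, Pow(-231, -1)) = Mul(9322, Rational(-1, 231)) = Rational(-9322, 231)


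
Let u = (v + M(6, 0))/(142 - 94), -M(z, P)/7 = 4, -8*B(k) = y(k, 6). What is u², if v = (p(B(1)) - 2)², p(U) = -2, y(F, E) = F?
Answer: 1/16 ≈ 0.062500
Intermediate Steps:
B(k) = -k/8
M(z, P) = -28 (M(z, P) = -7*4 = -28)
v = 16 (v = (-2 - 2)² = (-4)² = 16)
u = -¼ (u = (16 - 28)/(142 - 94) = -12/48 = -12*1/48 = -¼ ≈ -0.25000)
u² = (-¼)² = 1/16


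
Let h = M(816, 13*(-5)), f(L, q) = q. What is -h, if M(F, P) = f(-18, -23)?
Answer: 23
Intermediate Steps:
M(F, P) = -23
h = -23
-h = -1*(-23) = 23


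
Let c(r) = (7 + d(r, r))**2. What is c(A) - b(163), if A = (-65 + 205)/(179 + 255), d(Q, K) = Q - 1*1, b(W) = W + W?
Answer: -274870/961 ≈ -286.02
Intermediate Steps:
b(W) = 2*W
d(Q, K) = -1 + Q (d(Q, K) = Q - 1 = -1 + Q)
A = 10/31 (A = 140/434 = 140*(1/434) = 10/31 ≈ 0.32258)
c(r) = (6 + r)**2 (c(r) = (7 + (-1 + r))**2 = (6 + r)**2)
c(A) - b(163) = (6 + 10/31)**2 - 2*163 = (196/31)**2 - 1*326 = 38416/961 - 326 = -274870/961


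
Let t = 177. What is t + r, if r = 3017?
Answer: 3194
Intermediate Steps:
t + r = 177 + 3017 = 3194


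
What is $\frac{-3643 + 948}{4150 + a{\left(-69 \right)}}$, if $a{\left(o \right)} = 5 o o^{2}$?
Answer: $\frac{49}{29789} \approx 0.0016449$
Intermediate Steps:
$a{\left(o \right)} = 5 o^{3}$
$\frac{-3643 + 948}{4150 + a{\left(-69 \right)}} = \frac{-3643 + 948}{4150 + 5 \left(-69\right)^{3}} = - \frac{2695}{4150 + 5 \left(-328509\right)} = - \frac{2695}{4150 - 1642545} = - \frac{2695}{-1638395} = \left(-2695\right) \left(- \frac{1}{1638395}\right) = \frac{49}{29789}$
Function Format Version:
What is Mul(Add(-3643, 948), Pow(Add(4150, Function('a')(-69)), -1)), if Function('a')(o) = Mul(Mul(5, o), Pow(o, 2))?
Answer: Rational(49, 29789) ≈ 0.0016449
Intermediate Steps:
Function('a')(o) = Mul(5, Pow(o, 3))
Mul(Add(-3643, 948), Pow(Add(4150, Function('a')(-69)), -1)) = Mul(Add(-3643, 948), Pow(Add(4150, Mul(5, Pow(-69, 3))), -1)) = Mul(-2695, Pow(Add(4150, Mul(5, -328509)), -1)) = Mul(-2695, Pow(Add(4150, -1642545), -1)) = Mul(-2695, Pow(-1638395, -1)) = Mul(-2695, Rational(-1, 1638395)) = Rational(49, 29789)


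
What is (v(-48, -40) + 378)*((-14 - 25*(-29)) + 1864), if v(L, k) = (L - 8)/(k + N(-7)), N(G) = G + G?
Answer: 26352550/27 ≈ 9.7602e+5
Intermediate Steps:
N(G) = 2*G
v(L, k) = (-8 + L)/(-14 + k) (v(L, k) = (L - 8)/(k + 2*(-7)) = (-8 + L)/(k - 14) = (-8 + L)/(-14 + k))
(v(-48, -40) + 378)*((-14 - 25*(-29)) + 1864) = ((-8 - 48)/(-14 - 40) + 378)*((-14 - 25*(-29)) + 1864) = (-56/(-54) + 378)*((-14 + 725) + 1864) = (-1/54*(-56) + 378)*(711 + 1864) = (28/27 + 378)*2575 = (10234/27)*2575 = 26352550/27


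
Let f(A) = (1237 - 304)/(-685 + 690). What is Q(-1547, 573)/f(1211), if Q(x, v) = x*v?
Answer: -1477385/311 ≈ -4750.4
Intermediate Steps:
Q(x, v) = v*x
f(A) = 933/5
Q(-1547, 573)/f(1211) = (573*(-1547))/(933/5) = -886431*5/933 = -1477385/311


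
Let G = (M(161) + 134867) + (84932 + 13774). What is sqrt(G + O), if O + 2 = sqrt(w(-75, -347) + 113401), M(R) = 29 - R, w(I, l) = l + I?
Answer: sqrt(233439 + sqrt(112979)) ≈ 483.50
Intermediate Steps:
w(I, l) = I + l
O = -2 + sqrt(112979) (O = -2 + sqrt((-75 - 347) + 113401) = -2 + sqrt(-422 + 113401) = -2 + sqrt(112979) ≈ 334.12)
G = 233441 (G = ((29 - 1*161) + 134867) + (84932 + 13774) = ((29 - 161) + 134867) + 98706 = (-132 + 134867) + 98706 = 134735 + 98706 = 233441)
sqrt(G + O) = sqrt(233441 + (-2 + sqrt(112979))) = sqrt(233439 + sqrt(112979))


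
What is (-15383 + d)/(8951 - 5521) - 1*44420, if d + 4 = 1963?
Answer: -76187012/1715 ≈ -44424.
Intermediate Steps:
d = 1959 (d = -4 + 1963 = 1959)
(-15383 + d)/(8951 - 5521) - 1*44420 = (-15383 + 1959)/(8951 - 5521) - 1*44420 = -13424/3430 - 44420 = -13424*1/3430 - 44420 = -6712/1715 - 44420 = -76187012/1715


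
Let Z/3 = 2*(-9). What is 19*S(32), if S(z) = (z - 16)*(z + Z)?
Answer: -6688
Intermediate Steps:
Z = -54 (Z = 3*(2*(-9)) = 3*(-18) = -54)
S(z) = (-54 + z)*(-16 + z) (S(z) = (z - 16)*(z - 54) = (-16 + z)*(-54 + z) = (-54 + z)*(-16 + z))
19*S(32) = 19*(864 + 32**2 - 70*32) = 19*(864 + 1024 - 2240) = 19*(-352) = -6688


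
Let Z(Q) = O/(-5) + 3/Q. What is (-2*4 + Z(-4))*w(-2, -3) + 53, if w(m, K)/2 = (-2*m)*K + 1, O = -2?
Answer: 2367/10 ≈ 236.70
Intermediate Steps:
Z(Q) = ⅖ + 3/Q (Z(Q) = -2/(-5) + 3/Q = -2*(-⅕) + 3/Q = ⅖ + 3/Q)
w(m, K) = 2 - 4*K*m (w(m, K) = 2*((-2*m)*K + 1) = 2*(-2*K*m + 1) = 2*(1 - 2*K*m) = 2 - 4*K*m)
(-2*4 + Z(-4))*w(-2, -3) + 53 = (-2*4 + (⅖ + 3/(-4)))*(2 - 4*(-3)*(-2)) + 53 = (-8 + (⅖ + 3*(-¼)))*(2 - 24) + 53 = (-8 + (⅖ - ¾))*(-22) + 53 = (-8 - 7/20)*(-22) + 53 = -167/20*(-22) + 53 = 1837/10 + 53 = 2367/10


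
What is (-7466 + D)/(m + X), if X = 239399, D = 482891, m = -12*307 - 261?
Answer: 475425/235454 ≈ 2.0192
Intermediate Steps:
m = -3945 (m = -3684 - 261 = -3945)
(-7466 + D)/(m + X) = (-7466 + 482891)/(-3945 + 239399) = 475425/235454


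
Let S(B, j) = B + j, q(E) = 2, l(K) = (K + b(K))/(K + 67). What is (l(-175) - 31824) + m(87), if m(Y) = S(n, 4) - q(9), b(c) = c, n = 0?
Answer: -1718213/54 ≈ -31819.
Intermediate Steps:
l(K) = 2*K/(67 + K) (l(K) = (K + K)/(K + 67) = (2*K)/(67 + K) = 2*K/(67 + K))
m(Y) = 2 (m(Y) = (0 + 4) - 1*2 = 4 - 2 = 2)
(l(-175) - 31824) + m(87) = (2*(-175)/(67 - 175) - 31824) + 2 = (2*(-175)/(-108) - 31824) + 2 = (2*(-175)*(-1/108) - 31824) + 2 = (175/54 - 31824) + 2 = -1718321/54 + 2 = -1718213/54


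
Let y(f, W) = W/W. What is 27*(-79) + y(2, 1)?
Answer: -2132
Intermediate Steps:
y(f, W) = 1
27*(-79) + y(2, 1) = 27*(-79) + 1 = -2133 + 1 = -2132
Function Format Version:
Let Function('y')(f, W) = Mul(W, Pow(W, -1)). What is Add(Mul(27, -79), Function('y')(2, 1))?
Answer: -2132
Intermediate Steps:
Function('y')(f, W) = 1
Add(Mul(27, -79), Function('y')(2, 1)) = Add(Mul(27, -79), 1) = Add(-2133, 1) = -2132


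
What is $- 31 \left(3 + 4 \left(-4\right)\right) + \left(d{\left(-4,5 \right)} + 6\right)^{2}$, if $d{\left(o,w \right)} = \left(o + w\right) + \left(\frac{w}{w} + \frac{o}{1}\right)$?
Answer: $419$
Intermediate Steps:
$d{\left(o,w \right)} = 1 + w + 2 o$ ($d{\left(o,w \right)} = \left(o + w\right) + \left(1 + o 1\right) = \left(o + w\right) + \left(1 + o\right) = 1 + w + 2 o$)
$- 31 \left(3 + 4 \left(-4\right)\right) + \left(d{\left(-4,5 \right)} + 6\right)^{2} = - 31 \left(3 + 4 \left(-4\right)\right) + \left(\left(1 + 5 + 2 \left(-4\right)\right) + 6\right)^{2} = - 31 \left(3 - 16\right) + \left(\left(1 + 5 - 8\right) + 6\right)^{2} = \left(-31\right) \left(-13\right) + \left(-2 + 6\right)^{2} = 403 + 4^{2} = 403 + 16 = 419$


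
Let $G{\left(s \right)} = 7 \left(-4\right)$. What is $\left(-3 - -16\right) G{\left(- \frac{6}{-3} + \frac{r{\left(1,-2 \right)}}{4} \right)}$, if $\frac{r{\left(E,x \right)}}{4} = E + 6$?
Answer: $-364$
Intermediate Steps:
$r{\left(E,x \right)} = 24 + 4 E$ ($r{\left(E,x \right)} = 4 \left(E + 6\right) = 4 \left(6 + E\right) = 24 + 4 E$)
$G{\left(s \right)} = -28$
$\left(-3 - -16\right) G{\left(- \frac{6}{-3} + \frac{r{\left(1,-2 \right)}}{4} \right)} = \left(-3 - -16\right) \left(-28\right) = \left(-3 + 16\right) \left(-28\right) = 13 \left(-28\right) = -364$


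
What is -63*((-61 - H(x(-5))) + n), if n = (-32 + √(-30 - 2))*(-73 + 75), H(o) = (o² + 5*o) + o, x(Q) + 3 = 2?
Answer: 7560 - 504*I*√2 ≈ 7560.0 - 712.76*I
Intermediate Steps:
x(Q) = -1 (x(Q) = -3 + 2 = -1)
H(o) = o² + 6*o
n = -64 + 8*I*√2 (n = (-32 + √(-32))*2 = (-32 + 4*I*√2)*2 = -64 + 8*I*√2 ≈ -64.0 + 11.314*I)
-63*((-61 - H(x(-5))) + n) = -63*((-61 - (-1)*(6 - 1)) + (-64 + 8*I*√2)) = -63*((-61 - (-1)*5) + (-64 + 8*I*√2)) = -63*((-61 - 1*(-5)) + (-64 + 8*I*√2)) = -63*((-61 + 5) + (-64 + 8*I*√2)) = -63*(-56 + (-64 + 8*I*√2)) = -63*(-120 + 8*I*√2) = 7560 - 504*I*√2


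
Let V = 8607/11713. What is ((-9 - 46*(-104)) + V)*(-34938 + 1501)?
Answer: -1870404991534/11713 ≈ -1.5969e+8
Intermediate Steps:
V = 8607/11713 (V = 8607*(1/11713) = 8607/11713 ≈ 0.73482)
((-9 - 46*(-104)) + V)*(-34938 + 1501) = ((-9 - 46*(-104)) + 8607/11713)*(-34938 + 1501) = ((-9 + 4784) + 8607/11713)*(-33437) = (4775 + 8607/11713)*(-33437) = (55938182/11713)*(-33437) = -1870404991534/11713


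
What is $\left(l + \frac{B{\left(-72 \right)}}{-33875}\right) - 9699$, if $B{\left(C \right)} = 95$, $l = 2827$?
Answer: $- \frac{46557819}{6775} \approx -6872.0$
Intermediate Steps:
$\left(l + \frac{B{\left(-72 \right)}}{-33875}\right) - 9699 = \left(2827 + \frac{95}{-33875}\right) - 9699 = \left(2827 + 95 \left(- \frac{1}{33875}\right)\right) - 9699 = \left(2827 - \frac{19}{6775}\right) - 9699 = \frac{19152906}{6775} - 9699 = - \frac{46557819}{6775}$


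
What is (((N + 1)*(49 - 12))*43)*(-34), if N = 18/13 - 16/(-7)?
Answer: -22989950/91 ≈ -2.5264e+5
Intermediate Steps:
N = 334/91 (N = 18*(1/13) - 16*(-⅐) = 18/13 + 16/7 = 334/91 ≈ 3.6703)
(((N + 1)*(49 - 12))*43)*(-34) = (((334/91 + 1)*(49 - 12))*43)*(-34) = (((425/91)*37)*43)*(-34) = ((15725/91)*43)*(-34) = (676175/91)*(-34) = -22989950/91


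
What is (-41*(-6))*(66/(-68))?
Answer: -4059/17 ≈ -238.76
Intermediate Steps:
(-41*(-6))*(66/(-68)) = 246*(66*(-1/68)) = 246*(-33/34) = -4059/17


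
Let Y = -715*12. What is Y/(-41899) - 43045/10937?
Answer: -11955965/3204541 ≈ -3.7309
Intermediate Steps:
Y = -8580
Y/(-41899) - 43045/10937 = -8580/(-41899) - 43045/10937 = -8580*(-1/41899) - 43045*1/10937 = 60/293 - 43045/10937 = -11955965/3204541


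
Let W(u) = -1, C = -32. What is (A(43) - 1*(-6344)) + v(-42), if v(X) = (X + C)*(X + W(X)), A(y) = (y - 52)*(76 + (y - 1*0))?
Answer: 8455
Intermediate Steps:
A(y) = (-52 + y)*(76 + y) (A(y) = (-52 + y)*(76 + (y + 0)) = (-52 + y)*(76 + y))
v(X) = (-1 + X)*(-32 + X) (v(X) = (X - 32)*(X - 1) = (-32 + X)*(-1 + X) = (-1 + X)*(-32 + X))
(A(43) - 1*(-6344)) + v(-42) = ((-3952 + 43² + 24*43) - 1*(-6344)) + (32 + (-42)² - 33*(-42)) = ((-3952 + 1849 + 1032) + 6344) + (32 + 1764 + 1386) = (-1071 + 6344) + 3182 = 5273 + 3182 = 8455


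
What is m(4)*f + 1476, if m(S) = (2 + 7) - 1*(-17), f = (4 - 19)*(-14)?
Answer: 6936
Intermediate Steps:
f = 210 (f = -15*(-14) = 210)
m(S) = 26 (m(S) = 9 + 17 = 26)
m(4)*f + 1476 = 26*210 + 1476 = 5460 + 1476 = 6936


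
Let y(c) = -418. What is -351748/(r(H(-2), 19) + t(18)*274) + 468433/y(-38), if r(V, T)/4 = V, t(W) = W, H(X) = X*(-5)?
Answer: -56274535/47234 ≈ -1191.4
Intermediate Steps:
H(X) = -5*X
r(V, T) = 4*V
-351748/(r(H(-2), 19) + t(18)*274) + 468433/y(-38) = -351748/(4*(-5*(-2)) + 18*274) + 468433/(-418) = -351748/(4*10 + 4932) + 468433*(-1/418) = -351748/(40 + 4932) - 468433/418 = -351748/4972 - 468433/418 = -351748*1/4972 - 468433/418 = -87937/1243 - 468433/418 = -56274535/47234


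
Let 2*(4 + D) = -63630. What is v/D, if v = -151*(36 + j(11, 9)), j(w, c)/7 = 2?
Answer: 7550/31819 ≈ 0.23728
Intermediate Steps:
D = -31819 (D = -4 + (½)*(-63630) = -4 - 31815 = -31819)
j(w, c) = 14 (j(w, c) = 7*2 = 14)
v = -7550 (v = -151*(36 + 14) = -151*50 = -7550)
v/D = -7550/(-31819) = -7550*(-1/31819) = 7550/31819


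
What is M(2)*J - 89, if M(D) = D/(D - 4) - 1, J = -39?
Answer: -11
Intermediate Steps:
M(D) = -1 + D/(-4 + D) (M(D) = D/(-4 + D) - 1 = -1 + D/(-4 + D))
M(2)*J - 89 = (4/(-4 + 2))*(-39) - 89 = (4/(-2))*(-39) - 89 = (4*(-½))*(-39) - 89 = -2*(-39) - 89 = 78 - 89 = -11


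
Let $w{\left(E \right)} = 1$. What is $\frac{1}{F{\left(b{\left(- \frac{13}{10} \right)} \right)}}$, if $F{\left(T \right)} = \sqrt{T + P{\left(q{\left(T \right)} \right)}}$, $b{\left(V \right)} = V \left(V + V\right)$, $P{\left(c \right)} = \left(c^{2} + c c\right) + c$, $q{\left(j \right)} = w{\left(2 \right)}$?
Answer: $\frac{5 \sqrt{638}}{319} \approx 0.3959$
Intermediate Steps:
$q{\left(j \right)} = 1$
$P{\left(c \right)} = c + 2 c^{2}$ ($P{\left(c \right)} = \left(c^{2} + c^{2}\right) + c = 2 c^{2} + c = c + 2 c^{2}$)
$b{\left(V \right)} = 2 V^{2}$ ($b{\left(V \right)} = V 2 V = 2 V^{2}$)
$F{\left(T \right)} = \sqrt{3 + T}$ ($F{\left(T \right)} = \sqrt{T + 1 \left(1 + 2 \cdot 1\right)} = \sqrt{T + 1 \left(1 + 2\right)} = \sqrt{T + 1 \cdot 3} = \sqrt{T + 3} = \sqrt{3 + T}$)
$\frac{1}{F{\left(b{\left(- \frac{13}{10} \right)} \right)}} = \frac{1}{\sqrt{3 + 2 \left(- \frac{13}{10}\right)^{2}}} = \frac{1}{\sqrt{3 + 2 \cdot \frac{169}{100}}} = \frac{1}{\sqrt{3 + \frac{169}{50}}} = \frac{1}{\sqrt{\frac{319}{50}}} = \frac{1}{\frac{1}{10} \sqrt{638}} = \frac{5 \sqrt{638}}{319}$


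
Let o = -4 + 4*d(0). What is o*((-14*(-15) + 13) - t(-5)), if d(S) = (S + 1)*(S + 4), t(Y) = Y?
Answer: 2736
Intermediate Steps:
d(S) = (1 + S)*(4 + S)
o = 12 (o = -4 + 4*(4 + 0² + 5*0) = -4 + 4*(4 + 0 + 0) = -4 + 4*4 = -4 + 16 = 12)
o*((-14*(-15) + 13) - t(-5)) = 12*((-14*(-15) + 13) - 1*(-5)) = 12*((210 + 13) + 5) = 12*(223 + 5) = 12*228 = 2736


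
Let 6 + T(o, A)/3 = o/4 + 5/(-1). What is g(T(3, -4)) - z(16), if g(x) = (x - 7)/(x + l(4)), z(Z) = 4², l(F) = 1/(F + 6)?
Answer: -9053/613 ≈ -14.768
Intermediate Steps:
T(o, A) = -33 + 3*o/4 (T(o, A) = -18 + 3*(o/4 + 5/(-1)) = -18 + 3*(o*(¼) + 5*(-1)) = -18 + 3*(o/4 - 5) = -18 + 3*(-5 + o/4) = -18 + (-15 + 3*o/4) = -33 + 3*o/4)
l(F) = 1/(6 + F)
z(Z) = 16
g(x) = (-7 + x)/(⅒ + x) (g(x) = (x - 7)/(x + 1/(6 + 4)) = (-7 + x)/(x + 1/10) = (-7 + x)/(x + ⅒) = (-7 + x)/(⅒ + x))
g(T(3, -4)) - z(16) = 10*(-7 + (-33 + (¾)*3))/(1 + 10*(-33 + (¾)*3)) - 1*16 = 10*(-7 + (-33 + 9/4))/(1 + 10*(-33 + 9/4)) - 16 = 10*(-7 - 123/4)/(1 + 10*(-123/4)) - 16 = 10*(-151/4)/(1 - 615/2) - 16 = 10*(-151/4)/(-613/2) - 16 = 10*(-2/613)*(-151/4) - 16 = 755/613 - 16 = -9053/613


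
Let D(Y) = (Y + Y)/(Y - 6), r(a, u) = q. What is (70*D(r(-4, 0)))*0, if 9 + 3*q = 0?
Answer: 0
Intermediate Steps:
q = -3 (q = -3 + (⅓)*0 = -3 + 0 = -3)
r(a, u) = -3
D(Y) = 2*Y/(-6 + Y) (D(Y) = (2*Y)/(-6 + Y) = 2*Y/(-6 + Y))
(70*D(r(-4, 0)))*0 = (70*(2*(-3)/(-6 - 3)))*0 = (70*(2*(-3)/(-9)))*0 = (70*(2*(-3)*(-⅑)))*0 = (70*(⅔))*0 = (140/3)*0 = 0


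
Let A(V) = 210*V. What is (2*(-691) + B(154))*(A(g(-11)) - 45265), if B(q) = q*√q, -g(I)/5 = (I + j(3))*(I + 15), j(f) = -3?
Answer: -18705370 + 2084390*√154 ≈ 7.1612e+6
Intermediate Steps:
g(I) = -5*(-3 + I)*(15 + I) (g(I) = -5*(I - 3)*(I + 15) = -5*(-3 + I)*(15 + I))
B(q) = q^(3/2)
(2*(-691) + B(154))*(A(g(-11)) - 45265) = (2*(-691) + 154^(3/2))*(210*(225 - 60*(-11) - 5*(-11)²) - 45265) = (-1382 + 154*√154)*(210*(225 + 660 - 5*121) - 45265) = (-1382 + 154*√154)*(210*(225 + 660 - 605) - 45265) = (-1382 + 154*√154)*(210*280 - 45265) = (-1382 + 154*√154)*(58800 - 45265) = (-1382 + 154*√154)*13535 = -18705370 + 2084390*√154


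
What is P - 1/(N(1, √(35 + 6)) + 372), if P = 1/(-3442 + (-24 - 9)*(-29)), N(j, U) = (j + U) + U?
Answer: -213174/69065605 + 2*√41/138965 ≈ -0.0029944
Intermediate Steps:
N(j, U) = j + 2*U (N(j, U) = (U + j) + U = j + 2*U)
P = -1/2485 (P = 1/(-3442 - 33*(-29)) = 1/(-3442 + 957) = 1/(-2485) = -1/2485 ≈ -0.00040241)
P - 1/(N(1, √(35 + 6)) + 372) = -1/2485 - 1/((1 + 2*√(35 + 6)) + 372) = -1/2485 - 1/((1 + 2*√41) + 372) = -1/2485 - 1/(373 + 2*√41)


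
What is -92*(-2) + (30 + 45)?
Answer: 259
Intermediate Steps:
-92*(-2) + (30 + 45) = 184 + 75 = 259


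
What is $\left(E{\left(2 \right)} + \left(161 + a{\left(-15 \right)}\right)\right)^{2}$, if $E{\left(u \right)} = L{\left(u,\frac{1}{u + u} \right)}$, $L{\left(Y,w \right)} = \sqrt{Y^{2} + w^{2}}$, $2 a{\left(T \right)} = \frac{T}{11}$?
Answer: $\frac{49766781}{1936} + \frac{3527 \sqrt{65}}{44} \approx 26352.0$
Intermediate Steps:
$a{\left(T \right)} = \frac{T}{22}$ ($a{\left(T \right)} = \frac{T \frac{1}{11}}{2} = \frac{\frac{1}{11} T}{2} = \frac{T}{22}$)
$E{\left(u \right)} = \sqrt{u^{2} + \frac{1}{4 u^{2}}}$ ($E{\left(u \right)} = \sqrt{u^{2} + \left(\frac{1}{u + u}\right)^{2}} = \sqrt{u^{2} + \left(\frac{1}{2 u}\right)^{2}} = \sqrt{u^{2} + \frac{1}{4 u^{2}}}$)
$\left(E{\left(2 \right)} + \left(161 + a{\left(-15 \right)}\right)\right)^{2} = \left(\frac{\sqrt{\frac{1 + 4 \cdot 2^{4}}{4}}}{2} + \left(161 + \frac{1}{22} \left(-15\right)\right)\right)^{2} = \left(\frac{\sqrt{\frac{1 + 4 \cdot 16}{4}}}{2} + \left(161 - \frac{15}{22}\right)\right)^{2} = \left(\frac{\sqrt{\frac{1 + 64}{4}}}{2} + \frac{3527}{22}\right)^{2} = \left(\frac{\sqrt{\frac{1}{4} \cdot 65}}{2} + \frac{3527}{22}\right)^{2} = \left(\frac{\sqrt{\frac{65}{4}}}{2} + \frac{3527}{22}\right)^{2} = \left(\frac{\frac{1}{2} \sqrt{65}}{2} + \frac{3527}{22}\right)^{2} = \left(\frac{\sqrt{65}}{4} + \frac{3527}{22}\right)^{2} = \left(\frac{3527}{22} + \frac{\sqrt{65}}{4}\right)^{2}$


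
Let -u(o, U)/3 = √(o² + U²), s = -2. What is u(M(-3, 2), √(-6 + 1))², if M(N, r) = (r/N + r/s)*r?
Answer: 55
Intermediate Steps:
M(N, r) = r*(-r/2 + r/N) (M(N, r) = (r/N + r/(-2))*r = (r/N + r*(-½))*r = (r/N - r/2)*r = (-r/2 + r/N)*r = r*(-r/2 + r/N))
u(o, U) = -3*√(U² + o²) (u(o, U) = -3*√(o² + U²) = -3*√(U² + o²))
u(M(-3, 2), √(-6 + 1))² = (-3*√((√(-6 + 1))² + ((½)*2²*(2 - 1*(-3))/(-3))²))² = (-3*√((√(-5))² + ((½)*(-⅓)*4*(2 + 3))²))² = (-3*√((I*√5)² + ((½)*(-⅓)*4*5)²))² = (-3*√(-5 + (-10/3)²))² = (-3*√(-5 + 100/9))² = (-√55)² = 55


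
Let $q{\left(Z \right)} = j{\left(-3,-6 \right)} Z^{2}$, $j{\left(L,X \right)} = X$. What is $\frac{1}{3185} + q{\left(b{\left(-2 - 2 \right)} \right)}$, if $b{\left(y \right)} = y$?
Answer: $- \frac{305759}{3185} \approx -96.0$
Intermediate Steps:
$q{\left(Z \right)} = - 6 Z^{2}$
$\frac{1}{3185} + q{\left(b{\left(-2 - 2 \right)} \right)} = \frac{1}{3185} - 6 \left(-2 - 2\right)^{2} = \frac{1}{3185} - 6 \left(-4\right)^{2} = \frac{1}{3185} - 96 = - \frac{305759}{3185}$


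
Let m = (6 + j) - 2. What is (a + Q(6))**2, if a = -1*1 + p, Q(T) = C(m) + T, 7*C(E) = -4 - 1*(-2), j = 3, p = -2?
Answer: 361/49 ≈ 7.3673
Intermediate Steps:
m = 7 (m = (6 + 3) - 2 = 9 - 2 = 7)
C(E) = -2/7 (C(E) = (-4 - 1*(-2))/7 = (-4 + 2)/7 = (1/7)*(-2) = -2/7)
Q(T) = -2/7 + T
a = -3 (a = -1*1 - 2 = -1 - 2 = -3)
(a + Q(6))**2 = (-3 + (-2/7 + 6))**2 = (-3 + 40/7)**2 = (19/7)**2 = 361/49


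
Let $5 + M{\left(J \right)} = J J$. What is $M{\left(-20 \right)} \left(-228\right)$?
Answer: $-90060$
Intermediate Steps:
$M{\left(J \right)} = -5 + J^{2}$ ($M{\left(J \right)} = -5 + J J = -5 + J^{2}$)
$M{\left(-20 \right)} \left(-228\right) = \left(-5 + \left(-20\right)^{2}\right) \left(-228\right) = \left(-5 + 400\right) \left(-228\right) = 395 \left(-228\right) = -90060$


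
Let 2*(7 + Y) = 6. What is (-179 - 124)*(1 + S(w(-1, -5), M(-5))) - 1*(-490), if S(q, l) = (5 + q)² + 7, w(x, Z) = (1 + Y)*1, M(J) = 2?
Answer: -3146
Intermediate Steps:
Y = -4 (Y = -7 + (½)*6 = -7 + 3 = -4)
w(x, Z) = -3 (w(x, Z) = (1 - 4)*1 = -3*1 = -3)
S(q, l) = 7 + (5 + q)²
(-179 - 124)*(1 + S(w(-1, -5), M(-5))) - 1*(-490) = (-179 - 124)*(1 + (7 + (5 - 3)²)) - 1*(-490) = -303*(1 + (7 + 2²)) + 490 = -303*(1 + (7 + 4)) + 490 = -303*(1 + 11) + 490 = -303*12 + 490 = -3636 + 490 = -3146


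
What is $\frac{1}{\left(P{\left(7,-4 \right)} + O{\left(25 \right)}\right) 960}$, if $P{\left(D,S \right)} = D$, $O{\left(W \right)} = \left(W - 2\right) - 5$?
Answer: $\frac{1}{24000} \approx 4.1667 \cdot 10^{-5}$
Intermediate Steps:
$O{\left(W \right)} = -7 + W$ ($O{\left(W \right)} = \left(-2 + W\right) - 5 = -7 + W$)
$\frac{1}{\left(P{\left(7,-4 \right)} + O{\left(25 \right)}\right) 960} = \frac{1}{\left(7 + \left(-7 + 25\right)\right) 960} = \frac{1}{7 + 18} \cdot \frac{1}{960} = \frac{1}{25} \cdot \frac{1}{960} = \frac{1}{24000}$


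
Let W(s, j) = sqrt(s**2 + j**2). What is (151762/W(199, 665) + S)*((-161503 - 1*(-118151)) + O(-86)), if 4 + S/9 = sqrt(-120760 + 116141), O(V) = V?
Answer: 1563768 - 3296118878*sqrt(481826)/240913 - 390942*I*sqrt(4619) ≈ -7.9333e+6 - 2.657e+7*I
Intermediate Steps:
W(s, j) = sqrt(j**2 + s**2)
S = -36 + 9*I*sqrt(4619) (S = -36 + 9*sqrt(-120760 + 116141) = -36 + 9*sqrt(-4619) = -36 + 9*(I*sqrt(4619)) = -36 + 9*I*sqrt(4619) ≈ -36.0 + 611.67*I)
(151762/W(199, 665) + S)*((-161503 - 1*(-118151)) + O(-86)) = (151762/(sqrt(665**2 + 199**2)) + (-36 + 9*I*sqrt(4619)))*((-161503 - 1*(-118151)) - 86) = (151762/(sqrt(442225 + 39601)) + (-36 + 9*I*sqrt(4619)))*((-161503 + 118151) - 86) = (151762/(sqrt(481826)) + (-36 + 9*I*sqrt(4619)))*(-43352 - 86) = (151762*(sqrt(481826)/481826) + (-36 + 9*I*sqrt(4619)))*(-43438) = (75881*sqrt(481826)/240913 + (-36 + 9*I*sqrt(4619)))*(-43438) = (-36 + 75881*sqrt(481826)/240913 + 9*I*sqrt(4619))*(-43438) = 1563768 - 3296118878*sqrt(481826)/240913 - 390942*I*sqrt(4619)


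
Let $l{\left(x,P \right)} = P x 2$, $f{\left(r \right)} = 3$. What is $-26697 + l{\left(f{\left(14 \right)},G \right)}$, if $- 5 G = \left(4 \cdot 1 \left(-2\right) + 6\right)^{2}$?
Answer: $- \frac{133509}{5} \approx -26702.0$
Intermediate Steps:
$G = - \frac{4}{5}$ ($G = - \frac{\left(4 \cdot 1 \left(-2\right) + 6\right)^{2}}{5} = - \frac{\left(4 \left(-2\right) + 6\right)^{2}}{5} = - \frac{\left(-8 + 6\right)^{2}}{5} = - \frac{\left(-2\right)^{2}}{5} = \left(- \frac{1}{5}\right) 4 = - \frac{4}{5} \approx -0.8$)
$l{\left(x,P \right)} = 2 P x$
$-26697 + l{\left(f{\left(14 \right)},G \right)} = -26697 + 2 \left(- \frac{4}{5}\right) 3 = -26697 - \frac{24}{5} = - \frac{133509}{5}$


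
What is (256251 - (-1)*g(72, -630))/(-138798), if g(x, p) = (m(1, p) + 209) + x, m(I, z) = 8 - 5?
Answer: -256535/138798 ≈ -1.8483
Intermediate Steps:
m(I, z) = 3
g(x, p) = 212 + x (g(x, p) = (3 + 209) + x = 212 + x)
(256251 - (-1)*g(72, -630))/(-138798) = (256251 - (-1)*(212 + 72))/(-138798) = (256251 - (-1)*284)*(-1/138798) = (256251 - 1*(-284))*(-1/138798) = (256251 + 284)*(-1/138798) = 256535*(-1/138798) = -256535/138798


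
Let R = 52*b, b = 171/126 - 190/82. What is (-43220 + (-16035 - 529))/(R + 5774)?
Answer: -1429834/136901 ≈ -10.444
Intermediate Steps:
b = -551/574 (b = 171*(1/126) - 190*1/82 = 19/14 - 95/41 = -551/574 ≈ -0.95993)
R = -14326/287 (R = 52*(-551/574) = -14326/287 ≈ -49.916)
(-43220 + (-16035 - 529))/(R + 5774) = (-43220 + (-16035 - 529))/(-14326/287 + 5774) = (-43220 - 16564)/(1642812/287) = -59784*287/1642812 = -1429834/136901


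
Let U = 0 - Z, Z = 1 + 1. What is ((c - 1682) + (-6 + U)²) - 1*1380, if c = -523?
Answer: -3521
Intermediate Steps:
Z = 2
U = -2 (U = 0 - 1*2 = 0 - 2 = -2)
((c - 1682) + (-6 + U)²) - 1*1380 = ((-523 - 1682) + (-6 - 2)²) - 1*1380 = (-2205 + (-8)²) - 1380 = (-2205 + 64) - 1380 = -2141 - 1380 = -3521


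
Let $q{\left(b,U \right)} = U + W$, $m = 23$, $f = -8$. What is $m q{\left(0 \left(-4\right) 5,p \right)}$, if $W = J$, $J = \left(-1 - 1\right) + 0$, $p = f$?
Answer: $-230$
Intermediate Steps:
$p = -8$
$J = -2$ ($J = -2 + 0 = -2$)
$W = -2$
$q{\left(b,U \right)} = -2 + U$ ($q{\left(b,U \right)} = U - 2 = -2 + U$)
$m q{\left(0 \left(-4\right) 5,p \right)} = 23 \left(-2 - 8\right) = 23 \left(-10\right) = -230$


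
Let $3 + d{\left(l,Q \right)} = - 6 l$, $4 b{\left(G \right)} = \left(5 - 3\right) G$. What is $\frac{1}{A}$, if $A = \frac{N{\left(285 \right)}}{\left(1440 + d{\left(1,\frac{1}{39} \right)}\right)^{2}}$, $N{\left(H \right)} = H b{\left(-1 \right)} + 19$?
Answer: $- \frac{4095522}{247} \approx -16581.0$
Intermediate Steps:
$b{\left(G \right)} = \frac{G}{2}$ ($b{\left(G \right)} = \frac{\left(5 - 3\right) G}{4} = \frac{2 G}{4} = \frac{G}{2}$)
$d{\left(l,Q \right)} = -3 - 6 l$
$N{\left(H \right)} = 19 - \frac{H}{2}$ ($N{\left(H \right)} = H \frac{1}{2} \left(-1\right) + 19 = H \left(- \frac{1}{2}\right) + 19 = - \frac{H}{2} + 19 = 19 - \frac{H}{2}$)
$A = - \frac{247}{4095522}$ ($A = \frac{19 - \frac{285}{2}}{\left(1440 - 9\right)^{2}} = - \frac{247}{2 \left(1440 - 9\right)^{2}} = - \frac{247}{2 \cdot 1431^{2}} = - \frac{247}{2 \cdot 2047761} = \left(- \frac{247}{2}\right) \frac{1}{2047761} = - \frac{247}{4095522} \approx -6.031 \cdot 10^{-5}$)
$\frac{1}{A} = \frac{1}{- \frac{247}{4095522}} = - \frac{4095522}{247}$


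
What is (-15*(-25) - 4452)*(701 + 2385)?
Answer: -12581622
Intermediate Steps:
(-15*(-25) - 4452)*(701 + 2385) = (375 - 4452)*3086 = -4077*3086 = -12581622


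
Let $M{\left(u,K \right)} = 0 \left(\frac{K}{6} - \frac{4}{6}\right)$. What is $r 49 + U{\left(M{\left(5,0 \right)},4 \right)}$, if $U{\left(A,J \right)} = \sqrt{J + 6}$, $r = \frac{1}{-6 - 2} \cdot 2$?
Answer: $- \frac{49}{4} + \sqrt{10} \approx -9.0877$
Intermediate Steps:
$M{\left(u,K \right)} = 0$ ($M{\left(u,K \right)} = 0 \left(K \frac{1}{6} - \frac{2}{3}\right) = 0 \left(\frac{K}{6} - \frac{2}{3}\right) = 0 \left(- \frac{2}{3} + \frac{K}{6}\right) = 0$)
$r = - \frac{1}{4}$ ($r = \frac{1}{-8} \cdot 2 = \left(- \frac{1}{8}\right) 2 = - \frac{1}{4} \approx -0.25$)
$U{\left(A,J \right)} = \sqrt{6 + J}$
$r 49 + U{\left(M{\left(5,0 \right)},4 \right)} = \left(- \frac{1}{4}\right) 49 + \sqrt{6 + 4} = - \frac{49}{4} + \sqrt{10}$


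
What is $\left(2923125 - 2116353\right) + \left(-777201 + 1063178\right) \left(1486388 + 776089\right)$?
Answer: $647017191801$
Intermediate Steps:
$\left(2923125 - 2116353\right) + \left(-777201 + 1063178\right) \left(1486388 + 776089\right) = 806772 + 285977 \cdot 2262477 = 806772 + 647016385029 = 647017191801$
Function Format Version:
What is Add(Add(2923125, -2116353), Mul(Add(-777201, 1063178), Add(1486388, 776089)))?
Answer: 647017191801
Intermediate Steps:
Add(Add(2923125, -2116353), Mul(Add(-777201, 1063178), Add(1486388, 776089))) = Add(806772, Mul(285977, 2262477)) = Add(806772, 647016385029) = 647017191801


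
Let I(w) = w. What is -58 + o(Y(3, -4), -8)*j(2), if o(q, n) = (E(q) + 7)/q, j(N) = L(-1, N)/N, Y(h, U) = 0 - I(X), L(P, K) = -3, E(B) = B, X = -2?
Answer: -259/4 ≈ -64.750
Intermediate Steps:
Y(h, U) = 2 (Y(h, U) = 0 - 1*(-2) = 0 + 2 = 2)
j(N) = -3/N
o(q, n) = (7 + q)/q (o(q, n) = (q + 7)/q = (7 + q)/q)
-58 + o(Y(3, -4), -8)*j(2) = -58 + ((7 + 2)/2)*(-3/2) = -58 + ((1/2)*9)*(-3*1/2) = -58 + (9/2)*(-3/2) = -58 - 27/4 = -259/4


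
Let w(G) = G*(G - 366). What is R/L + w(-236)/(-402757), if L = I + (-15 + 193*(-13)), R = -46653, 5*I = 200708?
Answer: -40223716647/25251252872 ≈ -1.5929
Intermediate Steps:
I = 200708/5 (I = (1/5)*200708 = 200708/5 ≈ 40142.)
w(G) = G*(-366 + G)
L = 188088/5 (L = 200708/5 + (-15 + 193*(-13)) = 200708/5 + (-15 - 2509) = 200708/5 - 2524 = 188088/5 ≈ 37618.)
R/L + w(-236)/(-402757) = -46653/188088/5 - 236*(-366 - 236)/(-402757) = -46653*5/188088 - 236*(-602)*(-1/402757) = -77755/62696 + 142072*(-1/402757) = -77755/62696 - 142072/402757 = -40223716647/25251252872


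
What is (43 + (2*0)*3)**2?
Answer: 1849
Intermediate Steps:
(43 + (2*0)*3)**2 = (43 + 0*3)**2 = (43 + 0)**2 = 43**2 = 1849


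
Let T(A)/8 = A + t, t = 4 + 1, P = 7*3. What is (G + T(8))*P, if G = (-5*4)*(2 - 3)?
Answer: 2604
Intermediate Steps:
G = 20 (G = -20*(-1) = 20)
P = 21
t = 5
T(A) = 40 + 8*A (T(A) = 8*(A + 5) = 8*(5 + A) = 40 + 8*A)
(G + T(8))*P = (20 + (40 + 8*8))*21 = (20 + (40 + 64))*21 = (20 + 104)*21 = 124*21 = 2604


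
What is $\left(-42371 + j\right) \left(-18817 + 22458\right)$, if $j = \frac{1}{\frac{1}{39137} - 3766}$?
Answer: $- \frac{22738260653691968}{147389941} \approx -1.5427 \cdot 10^{8}$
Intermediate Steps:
$j = - \frac{39137}{147389941}$ ($j = \frac{1}{\frac{1}{39137} - 3766} = \frac{1}{- \frac{147389941}{39137}} = - \frac{39137}{147389941} \approx -0.00026553$)
$\left(-42371 + j\right) \left(-18817 + 22458\right) = \left(-42371 - \frac{39137}{147389941}\right) \left(-18817 + 22458\right) = \left(- \frac{6245059229248}{147389941}\right) 3641 = - \frac{22738260653691968}{147389941}$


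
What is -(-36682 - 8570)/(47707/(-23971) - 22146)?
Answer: -1084735692/530909473 ≈ -2.0432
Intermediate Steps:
-(-36682 - 8570)/(47707/(-23971) - 22146) = -(-45252)/(47707*(-1/23971) - 22146) = -(-45252)/(-47707/23971 - 22146) = -(-45252)/(-530909473/23971) = -(-45252)*(-23971)/530909473 = -1*1084735692/530909473 = -1084735692/530909473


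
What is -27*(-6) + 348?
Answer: 510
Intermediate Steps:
-27*(-6) + 348 = 162 + 348 = 510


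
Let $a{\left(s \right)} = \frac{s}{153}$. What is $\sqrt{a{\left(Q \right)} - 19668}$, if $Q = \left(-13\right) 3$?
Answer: $\frac{i \sqrt{51157131}}{51} \approx 140.24 i$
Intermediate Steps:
$Q = -39$
$a{\left(s \right)} = \frac{s}{153}$ ($a{\left(s \right)} = s \frac{1}{153} = \frac{s}{153}$)
$\sqrt{a{\left(Q \right)} - 19668} = \sqrt{\frac{1}{153} \left(-39\right) - 19668} = \sqrt{- \frac{13}{51} - 19668} = \sqrt{- \frac{1003081}{51}} = \frac{i \sqrt{51157131}}{51}$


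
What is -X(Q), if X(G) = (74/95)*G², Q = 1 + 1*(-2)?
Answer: -74/95 ≈ -0.77895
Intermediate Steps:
Q = -1 (Q = 1 - 2 = -1)
X(G) = 74*G²/95 (X(G) = (74*(1/95))*G² = 74*G²/95)
-X(Q) = -74*(-1)²/95 = -74/95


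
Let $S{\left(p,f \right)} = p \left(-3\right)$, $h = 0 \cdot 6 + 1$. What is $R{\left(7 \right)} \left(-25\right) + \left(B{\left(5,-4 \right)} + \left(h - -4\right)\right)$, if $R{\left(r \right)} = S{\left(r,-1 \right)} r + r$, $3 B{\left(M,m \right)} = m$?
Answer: $\frac{10511}{3} \approx 3503.7$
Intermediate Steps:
$B{\left(M,m \right)} = \frac{m}{3}$
$h = 1$ ($h = 0 + 1 = 1$)
$S{\left(p,f \right)} = - 3 p$
$R{\left(r \right)} = r - 3 r^{2}$ ($R{\left(r \right)} = - 3 r r + r = - 3 r^{2} + r = r - 3 r^{2}$)
$R{\left(7 \right)} \left(-25\right) + \left(B{\left(5,-4 \right)} + \left(h - -4\right)\right) = 7 \left(1 - 21\right) \left(-25\right) + \left(\frac{1}{3} \left(-4\right) + \left(1 - -4\right)\right) = 7 \left(1 - 21\right) \left(-25\right) + \left(- \frac{4}{3} + \left(1 + 4\right)\right) = 7 \left(-20\right) \left(-25\right) + \left(- \frac{4}{3} + 5\right) = \left(-140\right) \left(-25\right) + \frac{11}{3} = 3500 + \frac{11}{3} = \frac{10511}{3}$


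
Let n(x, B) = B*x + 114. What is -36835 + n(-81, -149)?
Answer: -24652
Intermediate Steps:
n(x, B) = 114 + B*x
-36835 + n(-81, -149) = -36835 + (114 - 149*(-81)) = -36835 + (114 + 12069) = -36835 + 12183 = -24652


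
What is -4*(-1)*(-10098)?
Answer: -40392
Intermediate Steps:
-4*(-1)*(-10098) = 4*(-10098) = -40392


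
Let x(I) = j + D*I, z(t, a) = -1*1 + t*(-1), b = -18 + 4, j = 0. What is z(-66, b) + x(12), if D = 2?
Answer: 89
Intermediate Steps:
b = -14
z(t, a) = -1 - t
x(I) = 2*I (x(I) = 0 + 2*I = 2*I)
z(-66, b) + x(12) = (-1 - 1*(-66)) + 2*12 = (-1 + 66) + 24 = 65 + 24 = 89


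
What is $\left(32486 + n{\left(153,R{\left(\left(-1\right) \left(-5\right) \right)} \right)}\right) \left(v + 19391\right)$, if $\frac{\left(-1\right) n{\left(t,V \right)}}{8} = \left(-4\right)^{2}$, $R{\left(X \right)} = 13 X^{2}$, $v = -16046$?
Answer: $108237510$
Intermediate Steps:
$n{\left(t,V \right)} = -128$ ($n{\left(t,V \right)} = - 8 \left(-4\right)^{2} = \left(-8\right) 16 = -128$)
$\left(32486 + n{\left(153,R{\left(\left(-1\right) \left(-5\right) \right)} \right)}\right) \left(v + 19391\right) = \left(32486 - 128\right) \left(-16046 + 19391\right) = 32358 \cdot 3345 = 108237510$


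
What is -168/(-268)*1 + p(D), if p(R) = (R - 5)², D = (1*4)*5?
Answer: 15117/67 ≈ 225.63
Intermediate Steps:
D = 20 (D = 4*5 = 20)
p(R) = (-5 + R)²
-168/(-268)*1 + p(D) = -168/(-268)*1 + (-5 + 20)² = -168*(-1/268)*1 + 15² = (42/67)*1 + 225 = 42/67 + 225 = 15117/67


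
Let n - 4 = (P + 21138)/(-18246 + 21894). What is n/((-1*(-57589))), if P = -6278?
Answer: 7363/52521168 ≈ 0.00014019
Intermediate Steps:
n = 7363/912 (n = 4 + (-6278 + 21138)/(-18246 + 21894) = 4 + 14860/3648 = 4 + 14860*(1/3648) = 4 + 3715/912 = 7363/912 ≈ 8.0735)
n/((-1*(-57589))) = 7363/(912*((-1*(-57589)))) = (7363/912)/57589 = (7363/912)*(1/57589) = 7363/52521168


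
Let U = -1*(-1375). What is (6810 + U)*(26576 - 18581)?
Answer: 65439075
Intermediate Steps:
U = 1375
(6810 + U)*(26576 - 18581) = (6810 + 1375)*(26576 - 18581) = 8185*7995 = 65439075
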